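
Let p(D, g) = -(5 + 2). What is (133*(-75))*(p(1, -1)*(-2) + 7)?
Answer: -209475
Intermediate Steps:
p(D, g) = -7 (p(D, g) = -1*7 = -7)
(133*(-75))*(p(1, -1)*(-2) + 7) = (133*(-75))*(-7*(-2) + 7) = -9975*(14 + 7) = -9975*21 = -209475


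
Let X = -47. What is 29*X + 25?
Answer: -1338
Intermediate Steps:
29*X + 25 = 29*(-47) + 25 = -1363 + 25 = -1338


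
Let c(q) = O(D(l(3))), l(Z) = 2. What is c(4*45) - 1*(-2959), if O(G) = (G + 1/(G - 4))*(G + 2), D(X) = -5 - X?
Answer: 32939/11 ≈ 2994.5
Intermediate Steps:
O(G) = (2 + G)*(G + 1/(-4 + G)) (O(G) = (G + 1/(-4 + G))*(2 + G) = (2 + G)*(G + 1/(-4 + G)))
c(q) = 390/11 (c(q) = (2 + (-5 - 1*2)³ - 7*(-5 - 1*2) - 2*(-5 - 1*2)²)/(-4 + (-5 - 1*2)) = (2 + (-5 - 2)³ - 7*(-5 - 2) - 2*(-5 - 2)²)/(-4 + (-5 - 2)) = (2 + (-7)³ - 7*(-7) - 2*(-7)²)/(-4 - 7) = (2 - 343 + 49 - 2*49)/(-11) = -(2 - 343 + 49 - 98)/11 = -1/11*(-390) = 390/11)
c(4*45) - 1*(-2959) = 390/11 - 1*(-2959) = 390/11 + 2959 = 32939/11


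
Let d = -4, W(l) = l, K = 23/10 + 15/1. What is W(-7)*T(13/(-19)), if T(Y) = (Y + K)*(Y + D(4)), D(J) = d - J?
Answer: 729267/722 ≈ 1010.1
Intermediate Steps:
K = 173/10 (K = 23*(⅒) + 15*1 = 23/10 + 15 = 173/10 ≈ 17.300)
D(J) = -4 - J
T(Y) = (-8 + Y)*(173/10 + Y) (T(Y) = (Y + 173/10)*(Y + (-4 - 1*4)) = (173/10 + Y)*(Y + (-4 - 4)) = (173/10 + Y)*(Y - 8) = (173/10 + Y)*(-8 + Y) = (-8 + Y)*(173/10 + Y))
W(-7)*T(13/(-19)) = -7*(-692/5 + (13/(-19))² + 93*(13/(-19))/10) = -7*(-692/5 + (13*(-1/19))² + 93*(13*(-1/19))/10) = -7*(-692/5 + (-13/19)² + (93/10)*(-13/19)) = -7*(-692/5 + 169/361 - 1209/190) = -7*(-104181/722) = 729267/722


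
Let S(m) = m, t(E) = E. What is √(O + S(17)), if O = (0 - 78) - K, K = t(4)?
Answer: I*√65 ≈ 8.0623*I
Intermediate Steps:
K = 4
O = -82 (O = (0 - 78) - 1*4 = -78 - 4 = -82)
√(O + S(17)) = √(-82 + 17) = √(-65) = I*√65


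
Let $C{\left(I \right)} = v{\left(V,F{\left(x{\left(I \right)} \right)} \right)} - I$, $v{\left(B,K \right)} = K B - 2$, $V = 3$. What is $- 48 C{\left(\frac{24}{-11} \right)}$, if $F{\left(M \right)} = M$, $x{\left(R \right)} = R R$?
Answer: $- \frac{84000}{121} \approx -694.21$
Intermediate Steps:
$x{\left(R \right)} = R^{2}$
$v{\left(B,K \right)} = -2 + B K$ ($v{\left(B,K \right)} = B K - 2 = -2 + B K$)
$C{\left(I \right)} = -2 - I + 3 I^{2}$ ($C{\left(I \right)} = \left(-2 + 3 I^{2}\right) - I = -2 - I + 3 I^{2}$)
$- 48 C{\left(\frac{24}{-11} \right)} = - 48 \left(-2 - \frac{24}{-11} + 3 \left(\frac{24}{-11}\right)^{2}\right) = - 48 \left(-2 - 24 \left(- \frac{1}{11}\right) + 3 \left(24 \left(- \frac{1}{11}\right)\right)^{2}\right) = - 48 \left(-2 - - \frac{24}{11} + 3 \left(- \frac{24}{11}\right)^{2}\right) = - 48 \left(-2 + \frac{24}{11} + 3 \cdot \frac{576}{121}\right) = - 48 \left(-2 + \frac{24}{11} + \frac{1728}{121}\right) = \left(-48\right) \frac{1750}{121} = - \frac{84000}{121}$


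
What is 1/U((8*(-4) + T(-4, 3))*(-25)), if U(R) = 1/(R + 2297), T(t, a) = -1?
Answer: 3122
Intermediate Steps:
U(R) = 1/(2297 + R)
1/U((8*(-4) + T(-4, 3))*(-25)) = 1/(1/(2297 + (8*(-4) - 1)*(-25))) = 1/(1/(2297 + (-32 - 1)*(-25))) = 1/(1/(2297 - 33*(-25))) = 1/(1/(2297 + 825)) = 1/(1/3122) = 3122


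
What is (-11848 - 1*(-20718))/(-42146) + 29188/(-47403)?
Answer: -825311029/998923419 ≈ -0.82620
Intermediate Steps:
(-11848 - 1*(-20718))/(-42146) + 29188/(-47403) = (-11848 + 20718)*(-1/42146) + 29188*(-1/47403) = 8870*(-1/42146) - 29188/47403 = -4435/21073 - 29188/47403 = -825311029/998923419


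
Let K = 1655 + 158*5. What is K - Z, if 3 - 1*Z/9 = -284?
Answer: -138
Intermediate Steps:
Z = 2583 (Z = 27 - 9*(-284) = 27 + 2556 = 2583)
K = 2445 (K = 1655 + 790 = 2445)
K - Z = 2445 - 1*2583 = 2445 - 2583 = -138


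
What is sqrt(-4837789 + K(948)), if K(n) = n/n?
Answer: 6*I*sqrt(134383) ≈ 2199.5*I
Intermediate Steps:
K(n) = 1
sqrt(-4837789 + K(948)) = sqrt(-4837789 + 1) = sqrt(-4837788) = 6*I*sqrt(134383)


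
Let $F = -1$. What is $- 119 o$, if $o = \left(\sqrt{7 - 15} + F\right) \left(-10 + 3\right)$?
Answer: $-833 + 1666 i \sqrt{2} \approx -833.0 + 2356.1 i$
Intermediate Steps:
$o = 7 - 14 i \sqrt{2}$ ($o = \left(\sqrt{7 - 15} - 1\right) \left(-10 + 3\right) = \left(\sqrt{-8} - 1\right) \left(-7\right) = \left(2 i \sqrt{2} - 1\right) \left(-7\right) = \left(-1 + 2 i \sqrt{2}\right) \left(-7\right) = 7 - 14 i \sqrt{2} \approx 7.0 - 19.799 i$)
$- 119 o = - 119 \left(7 - 14 i \sqrt{2}\right) = -833 + 1666 i \sqrt{2}$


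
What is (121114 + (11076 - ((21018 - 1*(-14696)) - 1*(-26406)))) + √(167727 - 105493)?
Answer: 70070 + 29*√74 ≈ 70320.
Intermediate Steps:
(121114 + (11076 - ((21018 - 1*(-14696)) - 1*(-26406)))) + √(167727 - 105493) = (121114 + (11076 - ((21018 + 14696) + 26406))) + √62234 = (121114 + (11076 - (35714 + 26406))) + 29*√74 = (121114 + (11076 - 1*62120)) + 29*√74 = (121114 + (11076 - 62120)) + 29*√74 = (121114 - 51044) + 29*√74 = 70070 + 29*√74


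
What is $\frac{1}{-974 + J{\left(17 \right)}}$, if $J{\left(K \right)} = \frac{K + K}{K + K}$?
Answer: $- \frac{1}{973} \approx -0.0010277$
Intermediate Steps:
$J{\left(K \right)} = 1$ ($J{\left(K \right)} = \frac{2 K}{2 K} = 2 K \frac{1}{2 K} = 1$)
$\frac{1}{-974 + J{\left(17 \right)}} = \frac{1}{-974 + 1} = \frac{1}{-973} = - \frac{1}{973}$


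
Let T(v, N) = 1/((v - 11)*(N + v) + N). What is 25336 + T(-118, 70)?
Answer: 158654033/6262 ≈ 25336.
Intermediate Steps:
T(v, N) = 1/(N + (-11 + v)*(N + v)) (T(v, N) = 1/((-11 + v)*(N + v) + N) = 1/(N + (-11 + v)*(N + v)))
25336 + T(-118, 70) = 25336 + 1/((-118)**2 - 11*(-118) - 10*70 + 70*(-118)) = 25336 + 1/(13924 + 1298 - 700 - 8260) = 25336 + 1/6262 = 158654033/6262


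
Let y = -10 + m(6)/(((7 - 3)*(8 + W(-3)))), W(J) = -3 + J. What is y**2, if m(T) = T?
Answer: 1369/16 ≈ 85.563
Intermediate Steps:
y = -37/4 (y = -10 + 6/(((7 - 3)*(8 + (-3 - 3)))) = -10 + 6/((4*(8 - 6))) = -10 + 6/((4*2)) = -10 + 6/8 = -10 + 6*(1/8) = -10 + 3/4 = -37/4 ≈ -9.2500)
y**2 = (-37/4)**2 = 1369/16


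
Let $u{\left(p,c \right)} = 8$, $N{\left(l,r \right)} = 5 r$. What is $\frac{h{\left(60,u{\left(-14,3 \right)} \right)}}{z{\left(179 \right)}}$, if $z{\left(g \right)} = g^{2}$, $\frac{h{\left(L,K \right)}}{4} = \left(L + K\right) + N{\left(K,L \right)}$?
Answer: $\frac{1472}{32041} \approx 0.045941$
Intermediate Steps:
$h{\left(L,K \right)} = 4 K + 24 L$ ($h{\left(L,K \right)} = 4 \left(\left(L + K\right) + 5 L\right) = 4 \left(\left(K + L\right) + 5 L\right) = 4 \left(K + 6 L\right) = 4 K + 24 L$)
$\frac{h{\left(60,u{\left(-14,3 \right)} \right)}}{z{\left(179 \right)}} = \frac{4 \cdot 8 + 24 \cdot 60}{179^{2}} = \frac{32 + 1440}{32041} = 1472 \cdot \frac{1}{32041} = \frac{1472}{32041}$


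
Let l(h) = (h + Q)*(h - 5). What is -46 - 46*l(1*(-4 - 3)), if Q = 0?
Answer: -3910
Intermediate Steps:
l(h) = h*(-5 + h) (l(h) = (h + 0)*(h - 5) = h*(-5 + h))
-46 - 46*l(1*(-4 - 3)) = -46 - 46*1*(-4 - 3)*(-5 + 1*(-4 - 3)) = -46 - 46*1*(-7)*(-5 + 1*(-7)) = -46 - (-322)*(-5 - 7) = -46 - (-322)*(-12) = -46 - 46*84 = -46 - 3864 = -3910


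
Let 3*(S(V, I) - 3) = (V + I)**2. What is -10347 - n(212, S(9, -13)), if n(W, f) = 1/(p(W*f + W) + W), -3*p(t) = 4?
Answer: -6539307/632 ≈ -10347.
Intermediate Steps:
p(t) = -4/3 (p(t) = -1/3*4 = -4/3)
S(V, I) = 3 + (I + V)**2/3 (S(V, I) = 3 + (V + I)**2/3 = 3 + (I + V)**2/3)
n(W, f) = 1/(-4/3 + W)
-10347 - n(212, S(9, -13)) = -10347 - 3/(-4 + 3*212) = -10347 - 3/(-4 + 636) = -10347 - 3/632 = -6539307/632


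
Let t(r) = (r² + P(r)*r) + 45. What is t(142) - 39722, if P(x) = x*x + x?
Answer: 2863939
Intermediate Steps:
P(x) = x + x² (P(x) = x² + x = x + x²)
t(r) = 45 + r² + r²*(1 + r) (t(r) = (r² + (r*(1 + r))*r) + 45 = (r² + r²*(1 + r)) + 45 = 45 + r² + r²*(1 + r))
t(142) - 39722 = (45 + 142³ + 2*142²) - 39722 = (45 + 2863288 + 2*20164) - 39722 = (45 + 2863288 + 40328) - 39722 = 2903661 - 39722 = 2863939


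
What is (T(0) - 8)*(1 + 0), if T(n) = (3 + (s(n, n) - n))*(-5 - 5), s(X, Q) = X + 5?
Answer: -88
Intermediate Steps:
s(X, Q) = 5 + X
T(n) = -80 (T(n) = (3 + ((5 + n) - n))*(-5 - 5) = (3 + 5)*(-10) = 8*(-10) = -80)
(T(0) - 8)*(1 + 0) = (-80 - 8)*(1 + 0) = -88*1 = -88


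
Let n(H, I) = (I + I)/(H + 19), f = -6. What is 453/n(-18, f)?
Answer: -151/4 ≈ -37.750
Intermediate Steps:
n(H, I) = 2*I/(19 + H) (n(H, I) = (2*I)/(19 + H) = 2*I/(19 + H))
453/n(-18, f) = 453/((2*(-6)/(19 - 18))) = 453/((2*(-6)/1)) = 453/((2*(-6)*1)) = 453/(-12) = 453*(-1/12) = -151/4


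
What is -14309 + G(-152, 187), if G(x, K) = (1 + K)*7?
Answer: -12993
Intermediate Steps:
G(x, K) = 7 + 7*K
-14309 + G(-152, 187) = -14309 + (7 + 7*187) = -14309 + (7 + 1309) = -14309 + 1316 = -12993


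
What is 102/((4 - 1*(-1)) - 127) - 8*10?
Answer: -4931/61 ≈ -80.836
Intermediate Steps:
102/((4 - 1*(-1)) - 127) - 8*10 = 102/((4 + 1) - 127) - 80 = 102/(5 - 127) - 80 = 102/(-122) - 80 = -1/122*102 - 80 = -51/61 - 80 = -4931/61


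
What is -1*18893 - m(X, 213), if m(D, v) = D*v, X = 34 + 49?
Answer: -36572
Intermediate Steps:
X = 83
-1*18893 - m(X, 213) = -1*18893 - 83*213 = -18893 - 1*17679 = -18893 - 17679 = -36572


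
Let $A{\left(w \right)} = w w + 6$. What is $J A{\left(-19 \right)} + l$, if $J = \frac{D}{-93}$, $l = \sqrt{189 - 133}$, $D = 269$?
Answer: $- \frac{98723}{93} + 2 \sqrt{14} \approx -1054.1$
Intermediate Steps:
$A{\left(w \right)} = 6 + w^{2}$ ($A{\left(w \right)} = w^{2} + 6 = 6 + w^{2}$)
$l = 2 \sqrt{14}$ ($l = \sqrt{56} = 2 \sqrt{14} \approx 7.4833$)
$J = - \frac{269}{93}$ ($J = \frac{269}{-93} = 269 \left(- \frac{1}{93}\right) = - \frac{269}{93} \approx -2.8925$)
$J A{\left(-19 \right)} + l = - \frac{269 \left(6 + \left(-19\right)^{2}\right)}{93} + 2 \sqrt{14} = - \frac{269 \left(6 + 361\right)}{93} + 2 \sqrt{14} = \left(- \frac{269}{93}\right) 367 + 2 \sqrt{14} = - \frac{98723}{93} + 2 \sqrt{14}$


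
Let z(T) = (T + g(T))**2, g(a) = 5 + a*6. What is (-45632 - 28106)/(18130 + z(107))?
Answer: -36869/293323 ≈ -0.12569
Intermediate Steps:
g(a) = 5 + 6*a
z(T) = (5 + 7*T)**2 (z(T) = (T + (5 + 6*T))**2 = (5 + 7*T)**2)
(-45632 - 28106)/(18130 + z(107)) = (-45632 - 28106)/(18130 + (5 + 7*107)**2) = -73738/(18130 + (5 + 749)**2) = -73738/(18130 + 754**2) = -73738/(18130 + 568516) = -73738/586646 = -73738*1/586646 = -36869/293323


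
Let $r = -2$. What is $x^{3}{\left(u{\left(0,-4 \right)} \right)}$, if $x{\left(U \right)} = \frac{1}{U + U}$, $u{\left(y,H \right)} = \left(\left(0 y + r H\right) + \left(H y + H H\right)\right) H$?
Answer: $- \frac{1}{7077888} \approx -1.4128 \cdot 10^{-7}$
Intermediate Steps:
$u{\left(y,H \right)} = H \left(H^{2} - 2 H + H y\right)$ ($u{\left(y,H \right)} = \left(\left(0 y - 2 H\right) + \left(H y + H H\right)\right) H = \left(\left(0 - 2 H\right) + \left(H y + H^{2}\right)\right) H = \left(- 2 H + \left(H^{2} + H y\right)\right) H = \left(H^{2} - 2 H + H y\right) H = H \left(H^{2} - 2 H + H y\right)$)
$x{\left(U \right)} = \frac{1}{2 U}$
$x^{3}{\left(u{\left(0,-4 \right)} \right)} = \left(\frac{1}{2 \left(-4\right)^{2} \left(-2 - 4 + 0\right)}\right)^{3} = \left(\frac{1}{2 \cdot 16 \left(-6\right)}\right)^{3} = \left(\frac{1}{2 \left(-96\right)}\right)^{3} = \left(\frac{1}{2} \left(- \frac{1}{96}\right)\right)^{3} = \left(- \frac{1}{192}\right)^{3} = - \frac{1}{7077888}$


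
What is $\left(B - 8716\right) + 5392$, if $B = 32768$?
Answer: $29444$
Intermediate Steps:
$\left(B - 8716\right) + 5392 = \left(32768 - 8716\right) + 5392 = 24052 + 5392 = 29444$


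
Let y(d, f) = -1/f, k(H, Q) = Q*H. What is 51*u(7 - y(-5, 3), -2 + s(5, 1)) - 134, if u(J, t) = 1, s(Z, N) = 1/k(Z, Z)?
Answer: -83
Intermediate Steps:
k(H, Q) = H*Q
s(Z, N) = Z**(-2) (s(Z, N) = 1/(Z*Z) = 1/(Z**2) = Z**(-2))
51*u(7 - y(-5, 3), -2 + s(5, 1)) - 134 = 51*1 - 134 = 51 - 134 = -83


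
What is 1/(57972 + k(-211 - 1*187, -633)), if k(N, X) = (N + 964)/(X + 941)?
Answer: 154/8927971 ≈ 1.7249e-5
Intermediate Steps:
k(N, X) = (964 + N)/(941 + X)
1/(57972 + k(-211 - 1*187, -633)) = 1/(57972 + (964 + (-211 - 1*187))/(941 - 633)) = 1/(57972 + (964 + (-211 - 187))/308) = 1/(57972 + (964 - 398)/308) = 1/(57972 + (1/308)*566) = 1/(57972 + 283/154) = 1/(8927971/154) = 154/8927971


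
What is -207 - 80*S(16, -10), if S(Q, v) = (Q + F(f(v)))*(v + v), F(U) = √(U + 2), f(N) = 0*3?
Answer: 25393 + 1600*√2 ≈ 27656.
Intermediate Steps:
f(N) = 0
F(U) = √(2 + U)
S(Q, v) = 2*v*(Q + √2) (S(Q, v) = (Q + √(2 + 0))*(v + v) = (Q + √2)*(2*v) = 2*v*(Q + √2))
-207 - 80*S(16, -10) = -207 - 160*(-10)*(16 + √2) = -207 - 80*(-320 - 20*√2) = -207 + (25600 + 1600*√2) = 25393 + 1600*√2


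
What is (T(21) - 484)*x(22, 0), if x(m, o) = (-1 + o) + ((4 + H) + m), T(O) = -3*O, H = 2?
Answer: -14769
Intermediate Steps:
x(m, o) = 5 + m + o (x(m, o) = (-1 + o) + ((4 + 2) + m) = (-1 + o) + (6 + m) = 5 + m + o)
(T(21) - 484)*x(22, 0) = (-3*21 - 484)*(5 + 22 + 0) = (-63 - 484)*27 = -547*27 = -14769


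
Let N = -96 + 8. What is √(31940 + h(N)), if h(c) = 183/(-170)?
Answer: 109*√77690/170 ≈ 178.71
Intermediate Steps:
N = -88
h(c) = -183/170 (h(c) = 183*(-1/170) = -183/170)
√(31940 + h(N)) = √(31940 - 183/170) = √(5429617/170) = 109*√77690/170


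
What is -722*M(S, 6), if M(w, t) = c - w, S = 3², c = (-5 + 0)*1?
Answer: 10108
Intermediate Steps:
c = -5 (c = -5*1 = -5)
S = 9
M(w, t) = -5 - w
-722*M(S, 6) = -722*(-5 - 1*9) = -722*(-5 - 9) = -722*(-14) = 10108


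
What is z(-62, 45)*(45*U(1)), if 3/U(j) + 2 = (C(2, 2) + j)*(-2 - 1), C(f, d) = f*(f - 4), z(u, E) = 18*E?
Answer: 109350/7 ≈ 15621.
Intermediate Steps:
C(f, d) = f*(-4 + f)
U(j) = 3/(10 - 3*j) (U(j) = 3/(-2 + (2*(-4 + 2) + j)*(-2 - 1)) = 3/(-2 + (2*(-2) + j)*(-3)) = 3/(-2 + (-4 + j)*(-3)) = 3/(-2 + (12 - 3*j)) = 3/(10 - 3*j))
z(-62, 45)*(45*U(1)) = (18*45)*(45*(-3/(-10 + 3*1))) = 810*(45*(-3/(-10 + 3))) = 810*(45*(-3/(-7))) = 810*(45*(-3*(-⅐))) = 810*(45*(3/7)) = 810*(135/7) = 109350/7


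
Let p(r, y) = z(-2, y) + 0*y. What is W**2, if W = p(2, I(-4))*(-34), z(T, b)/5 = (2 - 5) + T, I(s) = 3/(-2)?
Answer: 722500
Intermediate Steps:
I(s) = -3/2 (I(s) = 3*(-1/2) = -3/2)
z(T, b) = -15 + 5*T (z(T, b) = 5*((2 - 5) + T) = 5*(-3 + T) = -15 + 5*T)
p(r, y) = -25 (p(r, y) = (-15 + 5*(-2)) + 0*y = (-15 - 10) + 0 = -25 + 0 = -25)
W = 850 (W = -25*(-34) = 850)
W**2 = 850**2 = 722500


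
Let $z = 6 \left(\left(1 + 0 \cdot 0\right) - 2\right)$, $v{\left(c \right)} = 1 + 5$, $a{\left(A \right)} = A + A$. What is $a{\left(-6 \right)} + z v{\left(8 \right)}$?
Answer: $-48$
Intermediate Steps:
$a{\left(A \right)} = 2 A$
$v{\left(c \right)} = 6$
$z = -6$ ($z = 6 \left(\left(1 + 0\right) - 2\right) = 6 \left(1 - 2\right) = 6 \left(-1\right) = -6$)
$a{\left(-6 \right)} + z v{\left(8 \right)} = 2 \left(-6\right) - 36 = -12 - 36 = -48$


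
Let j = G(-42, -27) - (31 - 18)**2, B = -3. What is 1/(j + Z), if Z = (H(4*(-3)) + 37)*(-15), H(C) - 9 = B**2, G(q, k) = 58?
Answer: -1/936 ≈ -0.0010684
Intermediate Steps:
H(C) = 18 (H(C) = 9 + (-3)**2 = 9 + 9 = 18)
Z = -825 (Z = (18 + 37)*(-15) = 55*(-15) = -825)
j = -111 (j = 58 - (31 - 18)**2 = 58 - 1*13**2 = 58 - 1*169 = 58 - 169 = -111)
1/(j + Z) = 1/(-111 - 825) = 1/(-936) = -1/936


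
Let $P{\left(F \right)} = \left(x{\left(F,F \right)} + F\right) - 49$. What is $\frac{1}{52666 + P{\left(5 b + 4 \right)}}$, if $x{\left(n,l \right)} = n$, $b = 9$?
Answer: $\frac{1}{52715} \approx 1.897 \cdot 10^{-5}$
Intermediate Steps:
$P{\left(F \right)} = -49 + 2 F$ ($P{\left(F \right)} = \left(F + F\right) - 49 = 2 F - 49 = -49 + 2 F$)
$\frac{1}{52666 + P{\left(5 b + 4 \right)}} = \frac{1}{52666 - \left(49 - 2 \left(5 \cdot 9 + 4\right)\right)} = \frac{1}{52666 - \left(49 - 2 \left(45 + 4\right)\right)} = \frac{1}{52666 + \left(-49 + 2 \cdot 49\right)} = \frac{1}{52666 + \left(-49 + 98\right)} = \frac{1}{52666 + 49} = \frac{1}{52715}$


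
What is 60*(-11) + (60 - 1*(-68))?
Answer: -532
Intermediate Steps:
60*(-11) + (60 - 1*(-68)) = -660 + (60 + 68) = -660 + 128 = -532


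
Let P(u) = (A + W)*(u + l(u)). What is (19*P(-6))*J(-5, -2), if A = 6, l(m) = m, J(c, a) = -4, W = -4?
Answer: 1824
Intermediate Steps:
P(u) = 4*u (P(u) = (6 - 4)*(u + u) = 2*(2*u) = 4*u)
(19*P(-6))*J(-5, -2) = (19*(4*(-6)))*(-4) = (19*(-24))*(-4) = -456*(-4) = 1824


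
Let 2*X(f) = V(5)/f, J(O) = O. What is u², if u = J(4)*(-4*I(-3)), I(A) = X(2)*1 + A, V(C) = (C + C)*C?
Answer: 23104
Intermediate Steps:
V(C) = 2*C² (V(C) = (2*C)*C = 2*C²)
X(f) = 25/f (X(f) = ((2*5²)/f)/2 = ((2*25)/f)/2 = (50/f)/2 = 25/f)
I(A) = 25/2 + A (I(A) = (25/2)*1 + A = 25/2 + A)
u = -152 (u = 4*(-4*(25/2 - 3)) = 4*(-4*19/2) = 4*(-38) = -152)
u² = (-152)² = 23104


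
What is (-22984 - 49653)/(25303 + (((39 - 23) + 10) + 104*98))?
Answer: -72637/35521 ≈ -2.0449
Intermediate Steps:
(-22984 - 49653)/(25303 + (((39 - 23) + 10) + 104*98)) = -72637/(25303 + ((16 + 10) + 10192)) = -72637/(25303 + (26 + 10192)) = -72637/(25303 + 10218) = -72637/35521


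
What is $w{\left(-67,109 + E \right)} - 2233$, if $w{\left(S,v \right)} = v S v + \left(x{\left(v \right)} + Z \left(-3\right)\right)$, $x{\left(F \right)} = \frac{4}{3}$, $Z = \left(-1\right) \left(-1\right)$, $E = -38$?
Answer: $- \frac{1019945}{3} \approx -3.3998 \cdot 10^{5}$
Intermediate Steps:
$Z = 1$
$x{\left(F \right)} = \frac{4}{3}$ ($x{\left(F \right)} = 4 \cdot \frac{1}{3} = \frac{4}{3}$)
$w{\left(S,v \right)} = - \frac{5}{3} + S v^{2}$ ($w{\left(S,v \right)} = v S v + \left(\frac{4}{3} + 1 \left(-3\right)\right) = S v v + \left(\frac{4}{3} - 3\right) = S v^{2} - \frac{5}{3} = - \frac{5}{3} + S v^{2}$)
$w{\left(-67,109 + E \right)} - 2233 = \left(- \frac{5}{3} - 67 \left(109 - 38\right)^{2}\right) - 2233 = \left(- \frac{5}{3} - 67 \cdot 71^{2}\right) - 2233 = \left(- \frac{5}{3} - 337747\right) - 2233 = - \frac{1013246}{3} - 2233 = - \frac{1019945}{3}$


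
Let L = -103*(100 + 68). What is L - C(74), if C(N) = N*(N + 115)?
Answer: -31290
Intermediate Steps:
L = -17304 (L = -103*168 = -17304)
C(N) = N*(115 + N)
L - C(74) = -17304 - 74*(115 + 74) = -17304 - 74*189 = -17304 - 1*13986 = -17304 - 13986 = -31290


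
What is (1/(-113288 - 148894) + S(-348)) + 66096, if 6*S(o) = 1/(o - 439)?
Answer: 2273010962330/34389539 ≈ 66096.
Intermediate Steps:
S(o) = 1/(6*(-439 + o)) (S(o) = 1/(6*(o - 439)) = 1/(6*(-439 + o)))
(1/(-113288 - 148894) + S(-348)) + 66096 = (1/(-113288 - 148894) + 1/(6*(-439 - 348))) + 66096 = (1/(-262182) + (⅙)/(-787)) + 66096 = (-1/262182 + (⅙)*(-1/787)) + 66096 = (-1/262182 - 1/4722) + 66096 = -7414/34389539 + 66096 = 2273010962330/34389539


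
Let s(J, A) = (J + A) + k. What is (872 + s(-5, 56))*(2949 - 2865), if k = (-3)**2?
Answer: 78288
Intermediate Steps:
k = 9
s(J, A) = 9 + A + J (s(J, A) = (J + A) + 9 = (A + J) + 9 = 9 + A + J)
(872 + s(-5, 56))*(2949 - 2865) = (872 + (9 + 56 - 5))*(2949 - 2865) = (872 + 60)*84 = 932*84 = 78288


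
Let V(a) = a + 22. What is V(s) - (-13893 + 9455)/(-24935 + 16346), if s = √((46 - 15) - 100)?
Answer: 26360/1227 + I*√69 ≈ 21.483 + 8.3066*I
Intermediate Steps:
s = I*√69 (s = √(31 - 100) = √(-69) = I*√69 ≈ 8.3066*I)
V(a) = 22 + a
V(s) - (-13893 + 9455)/(-24935 + 16346) = (22 + I*√69) - (-13893 + 9455)/(-24935 + 16346) = (22 + I*√69) - (-4438)/(-8589) = (22 + I*√69) - (-4438)*(-1)/8589 = (22 + I*√69) - 1*634/1227 = (22 + I*√69) - 634/1227 = 26360/1227 + I*√69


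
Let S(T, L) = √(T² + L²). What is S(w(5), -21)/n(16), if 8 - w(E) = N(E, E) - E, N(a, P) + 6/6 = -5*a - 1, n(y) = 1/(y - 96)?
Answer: -80*√2041 ≈ -3614.2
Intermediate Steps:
n(y) = 1/(-96 + y)
N(a, P) = -2 - 5*a (N(a, P) = -1 + (-5*a - 1) = -1 + (-1 - 5*a) = -2 - 5*a)
w(E) = 10 + 6*E (w(E) = 8 - ((-2 - 5*E) - E) = 8 - (-2 - 6*E) = 8 + (2 + 6*E) = 10 + 6*E)
S(T, L) = √(L² + T²)
S(w(5), -21)/n(16) = √((-21)² + (10 + 6*5)²)/(1/(-96 + 16)) = √(441 + (10 + 30)²)/(1/(-80)) = √(441 + 40²)/(-1/80) = √(441 + 1600)*(-80) = √2041*(-80) = -80*√2041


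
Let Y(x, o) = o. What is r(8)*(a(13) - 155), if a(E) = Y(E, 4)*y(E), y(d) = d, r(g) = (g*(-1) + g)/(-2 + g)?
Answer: 0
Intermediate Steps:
r(g) = 0 (r(g) = (-g + g)/(-2 + g) = 0/(-2 + g) = 0)
a(E) = 4*E
r(8)*(a(13) - 155) = 0*(4*13 - 155) = 0*(52 - 155) = 0*(-103) = 0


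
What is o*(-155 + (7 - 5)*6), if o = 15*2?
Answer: -4290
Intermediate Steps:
o = 30
o*(-155 + (7 - 5)*6) = 30*(-155 + (7 - 5)*6) = 30*(-155 + 2*6) = 30*(-155 + 12) = 30*(-143) = -4290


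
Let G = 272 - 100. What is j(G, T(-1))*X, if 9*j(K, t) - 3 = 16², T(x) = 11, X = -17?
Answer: -4403/9 ≈ -489.22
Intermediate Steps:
G = 172
j(K, t) = 259/9 (j(K, t) = ⅓ + (⅑)*16² = ⅓ + (⅑)*256 = ⅓ + 256/9 = 259/9)
j(G, T(-1))*X = (259/9)*(-17) = -4403/9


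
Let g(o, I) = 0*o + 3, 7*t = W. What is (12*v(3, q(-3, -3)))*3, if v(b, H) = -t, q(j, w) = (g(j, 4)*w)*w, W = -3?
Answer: 108/7 ≈ 15.429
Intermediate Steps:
t = -3/7 (t = (1/7)*(-3) = -3/7 ≈ -0.42857)
g(o, I) = 3 (g(o, I) = 0 + 3 = 3)
q(j, w) = 3*w**2 (q(j, w) = (3*w)*w = 3*w**2)
v(b, H) = 3/7 (v(b, H) = -1*(-3/7) = 3/7)
(12*v(3, q(-3, -3)))*3 = (12*(3/7))*3 = (36/7)*3 = 108/7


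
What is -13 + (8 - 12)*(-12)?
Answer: 35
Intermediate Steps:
-13 + (8 - 12)*(-12) = -13 - 4*(-12) = -13 + 48 = 35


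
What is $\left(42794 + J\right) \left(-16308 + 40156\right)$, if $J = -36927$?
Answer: $139916216$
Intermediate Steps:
$\left(42794 + J\right) \left(-16308 + 40156\right) = \left(42794 - 36927\right) \left(-16308 + 40156\right) = 5867 \cdot 23848 = 139916216$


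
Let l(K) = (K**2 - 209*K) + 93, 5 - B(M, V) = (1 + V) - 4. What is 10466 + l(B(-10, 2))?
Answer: 9341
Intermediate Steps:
B(M, V) = 8 - V (B(M, V) = 5 - ((1 + V) - 4) = 5 - (-3 + V) = 5 + (3 - V) = 8 - V)
l(K) = 93 + K**2 - 209*K
10466 + l(B(-10, 2)) = 10466 + (93 + (8 - 1*2)**2 - 209*(8 - 1*2)) = 10466 + (93 + (8 - 2)**2 - 209*(8 - 2)) = 10466 + (93 + 6**2 - 209*6) = 10466 + (93 + 36 - 1254) = 10466 - 1125 = 9341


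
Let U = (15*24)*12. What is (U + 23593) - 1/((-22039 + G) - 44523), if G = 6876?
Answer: 1666015319/59686 ≈ 27913.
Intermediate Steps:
U = 4320 (U = 360*12 = 4320)
(U + 23593) - 1/((-22039 + G) - 44523) = (4320 + 23593) - 1/((-22039 + 6876) - 44523) = 27913 - 1/(-15163 - 44523) = 27913 - 1/(-59686) = 27913 - 1*(-1/59686) = 27913 + 1/59686 = 1666015319/59686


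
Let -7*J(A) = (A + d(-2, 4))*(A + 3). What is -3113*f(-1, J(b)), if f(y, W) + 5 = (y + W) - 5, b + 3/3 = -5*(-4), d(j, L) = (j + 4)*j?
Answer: 1266991/7 ≈ 1.8100e+5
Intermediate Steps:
d(j, L) = j*(4 + j) (d(j, L) = (4 + j)*j = j*(4 + j))
b = 19 (b = -1 - 5*(-4) = -1 + 20 = 19)
J(A) = -(-4 + A)*(3 + A)/7 (J(A) = -(A - 2*(4 - 2))*(A + 3)/7 = -(A - 2*2)*(3 + A)/7 = -(A - 4)*(3 + A)/7 = -(-4 + A)*(3 + A)/7)
f(y, W) = -10 + W + y (f(y, W) = -5 + ((y + W) - 5) = -5 + ((W + y) - 5) = -5 + (-5 + W + y) = -10 + W + y)
-3113*f(-1, J(b)) = -3113*(-10 + (12/7 - ⅐*19² + (⅐)*19) - 1) = -3113*(-10 + (12/7 - ⅐*361 + 19/7) - 1) = -3113*(-10 + (12/7 - 361/7 + 19/7) - 1) = -3113*(-10 - 330/7 - 1) = -3113*(-407/7) = 1266991/7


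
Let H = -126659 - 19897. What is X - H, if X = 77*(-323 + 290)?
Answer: 144015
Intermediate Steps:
H = -146556
X = -2541 (X = 77*(-33) = -2541)
X - H = -2541 - 1*(-146556) = -2541 + 146556 = 144015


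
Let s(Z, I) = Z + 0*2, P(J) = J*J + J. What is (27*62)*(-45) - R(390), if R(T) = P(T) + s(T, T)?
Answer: -228210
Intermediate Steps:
P(J) = J + J² (P(J) = J² + J = J + J²)
s(Z, I) = Z (s(Z, I) = Z + 0 = Z)
R(T) = T + T*(1 + T) (R(T) = T*(1 + T) + T = T + T*(1 + T))
(27*62)*(-45) - R(390) = (27*62)*(-45) - 390*(2 + 390) = 1674*(-45) - 390*392 = -75330 - 1*152880 = -75330 - 152880 = -228210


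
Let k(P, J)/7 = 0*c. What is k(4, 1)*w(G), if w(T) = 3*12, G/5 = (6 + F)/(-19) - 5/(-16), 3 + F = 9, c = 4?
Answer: 0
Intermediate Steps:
F = 6 (F = -3 + 9 = 6)
k(P, J) = 0 (k(P, J) = 7*(0*4) = 7*0 = 0)
G = -485/304 (G = 5*((6 + 6)/(-19) - 5/(-16)) = 5*(12*(-1/19) - 5*(-1/16)) = 5*(-12/19 + 5/16) = 5*(-97/304) = -485/304 ≈ -1.5954)
w(T) = 36
k(4, 1)*w(G) = 0*36 = 0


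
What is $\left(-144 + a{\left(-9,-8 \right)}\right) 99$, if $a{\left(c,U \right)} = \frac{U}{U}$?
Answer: $-14157$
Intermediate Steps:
$a{\left(c,U \right)} = 1$
$\left(-144 + a{\left(-9,-8 \right)}\right) 99 = \left(-144 + 1\right) 99 = \left(-143\right) 99 = -14157$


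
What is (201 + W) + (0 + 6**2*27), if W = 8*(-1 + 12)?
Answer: 1261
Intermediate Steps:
W = 88 (W = 8*11 = 88)
(201 + W) + (0 + 6**2*27) = (201 + 88) + (0 + 6**2*27) = 289 + (0 + 36*27) = 289 + (0 + 972) = 289 + 972 = 1261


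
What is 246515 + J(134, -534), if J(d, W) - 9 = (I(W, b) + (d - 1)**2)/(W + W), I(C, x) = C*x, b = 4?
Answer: 263272079/1068 ≈ 2.4651e+5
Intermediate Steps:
J(d, W) = 9 + ((-1 + d)**2 + 4*W)/(2*W) (J(d, W) = 9 + (W*4 + (d - 1)**2)/(W + W) = 9 + (4*W + (-1 + d)**2)/((2*W)) = 9 + ((-1 + d)**2 + 4*W)*(1/(2*W)) = 9 + ((-1 + d)**2 + 4*W)/(2*W))
246515 + J(134, -534) = 246515 + (11 + (1/2)*(-1 + 134)**2/(-534)) = 246515 + (11 + (1/2)*(-1/534)*133**2) = 246515 + (11 + (1/2)*(-1/534)*17689) = 246515 + (11 - 17689/1068) = 246515 - 5941/1068 = 263272079/1068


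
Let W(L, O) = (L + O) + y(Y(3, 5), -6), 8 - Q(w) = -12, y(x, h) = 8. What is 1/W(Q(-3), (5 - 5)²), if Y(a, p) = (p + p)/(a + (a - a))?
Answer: 1/28 ≈ 0.035714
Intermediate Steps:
Y(a, p) = 2*p/a (Y(a, p) = (2*p)/(a + 0) = (2*p)/a = 2*p/a)
Q(w) = 20 (Q(w) = 8 - 1*(-12) = 8 + 12 = 20)
W(L, O) = 8 + L + O (W(L, O) = (L + O) + 8 = 8 + L + O)
1/W(Q(-3), (5 - 5)²) = 1/(8 + 20 + (5 - 5)²) = 1/(8 + 20 + 0²) = 1/(8 + 20 + 0) = 1/28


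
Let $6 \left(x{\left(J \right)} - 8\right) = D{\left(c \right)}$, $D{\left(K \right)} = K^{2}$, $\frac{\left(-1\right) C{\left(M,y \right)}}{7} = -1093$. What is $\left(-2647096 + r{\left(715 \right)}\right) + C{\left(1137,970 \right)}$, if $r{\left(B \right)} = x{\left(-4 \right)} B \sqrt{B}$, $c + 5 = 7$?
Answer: $-2639445 + \frac{18590 \sqrt{715}}{3} \approx -2.4737 \cdot 10^{6}$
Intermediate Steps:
$c = 2$ ($c = -5 + 7 = 2$)
$C{\left(M,y \right)} = 7651$ ($C{\left(M,y \right)} = \left(-7\right) \left(-1093\right) = 7651$)
$x{\left(J \right)} = \frac{26}{3}$ ($x{\left(J \right)} = 8 + \frac{2^{2}}{6} = 8 + \frac{1}{6} \cdot 4 = 8 + \frac{2}{3} = \frac{26}{3}$)
$r{\left(B \right)} = \frac{26 B^{\frac{3}{2}}}{3}$ ($r{\left(B \right)} = \frac{26 B}{3} \sqrt{B} = \frac{26 B^{\frac{3}{2}}}{3}$)
$\left(-2647096 + r{\left(715 \right)}\right) + C{\left(1137,970 \right)} = \left(-2647096 + \frac{26 \cdot 715^{\frac{3}{2}}}{3}\right) + 7651 = \left(-2647096 + \frac{26 \cdot 715 \sqrt{715}}{3}\right) + 7651 = \left(-2647096 + \frac{18590 \sqrt{715}}{3}\right) + 7651 = -2639445 + \frac{18590 \sqrt{715}}{3}$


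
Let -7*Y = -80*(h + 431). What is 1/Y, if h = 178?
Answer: 1/6960 ≈ 0.00014368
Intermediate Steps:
Y = 6960 (Y = -(-80)*(178 + 431)/7 = -(-80)*609/7 = -⅐*(-48720) = 6960)
1/Y = 1/6960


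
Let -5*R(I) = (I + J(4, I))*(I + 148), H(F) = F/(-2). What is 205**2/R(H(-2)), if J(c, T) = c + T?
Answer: -210125/894 ≈ -235.04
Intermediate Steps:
H(F) = -F/2 (H(F) = F*(-1/2) = -F/2)
J(c, T) = T + c
R(I) = -(4 + 2*I)*(148 + I)/5 (R(I) = -(I + (I + 4))*(I + 148)/5 = -(I + (4 + I))*(148 + I)/5 = -(4 + 2*I)*(148 + I)/5)
205**2/R(H(-2)) = 205**2/(-592/5 - (-30)*(-2) - 2*(-1/2*(-2))**2/5) = 42025/(-592/5 - 60*1 - 2/5*1**2) = 42025/(-592/5 - 60 - 2/5*1) = 42025/(-592/5 - 60 - 2/5) = 42025/(-894/5) = 42025*(-5/894) = -210125/894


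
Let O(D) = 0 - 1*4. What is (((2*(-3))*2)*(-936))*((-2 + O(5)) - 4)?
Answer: -112320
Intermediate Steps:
O(D) = -4 (O(D) = 0 - 4 = -4)
(((2*(-3))*2)*(-936))*((-2 + O(5)) - 4) = (((2*(-3))*2)*(-936))*((-2 - 4) - 4) = (-6*2*(-936))*(-6 - 4) = -12*(-936)*(-10) = 11232*(-10) = -112320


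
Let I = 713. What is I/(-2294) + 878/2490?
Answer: 3851/92130 ≈ 0.041800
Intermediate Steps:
I/(-2294) + 878/2490 = 713/(-2294) + 878/2490 = 713*(-1/2294) + 878*(1/2490) = -23/74 + 439/1245 = 3851/92130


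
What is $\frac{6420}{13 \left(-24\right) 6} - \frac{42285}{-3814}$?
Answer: $\frac{2277985}{297492} \approx 7.6573$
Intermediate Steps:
$\frac{6420}{13 \left(-24\right) 6} - \frac{42285}{-3814} = \frac{6420}{\left(-312\right) 6} - - \frac{42285}{3814} = \frac{6420}{-1872} + \frac{42285}{3814} = 6420 \left(- \frac{1}{1872}\right) + \frac{42285}{3814} = - \frac{535}{156} + \frac{42285}{3814} = \frac{2277985}{297492}$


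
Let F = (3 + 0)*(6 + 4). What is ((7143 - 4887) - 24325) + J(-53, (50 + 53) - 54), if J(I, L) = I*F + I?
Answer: -23712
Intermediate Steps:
F = 30 (F = 3*10 = 30)
J(I, L) = 31*I (J(I, L) = I*30 + I = 30*I + I = 31*I)
((7143 - 4887) - 24325) + J(-53, (50 + 53) - 54) = ((7143 - 4887) - 24325) + 31*(-53) = (2256 - 24325) - 1643 = -22069 - 1643 = -23712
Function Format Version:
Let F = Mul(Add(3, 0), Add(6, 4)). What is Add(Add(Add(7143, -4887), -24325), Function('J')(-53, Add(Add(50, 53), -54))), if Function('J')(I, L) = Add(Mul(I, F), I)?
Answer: -23712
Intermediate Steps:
F = 30 (F = Mul(3, 10) = 30)
Function('J')(I, L) = Mul(31, I) (Function('J')(I, L) = Add(Mul(I, 30), I) = Add(Mul(30, I), I) = Mul(31, I))
Add(Add(Add(7143, -4887), -24325), Function('J')(-53, Add(Add(50, 53), -54))) = Add(Add(Add(7143, -4887), -24325), Mul(31, -53)) = Add(Add(2256, -24325), -1643) = Add(-22069, -1643) = -23712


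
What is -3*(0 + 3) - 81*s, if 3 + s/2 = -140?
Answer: 23157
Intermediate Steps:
s = -286 (s = -6 + 2*(-140) = -6 - 280 = -286)
-3*(0 + 3) - 81*s = -3*(0 + 3) - 81*(-286) = -3*3 + 23166 = -9 + 23166 = 23157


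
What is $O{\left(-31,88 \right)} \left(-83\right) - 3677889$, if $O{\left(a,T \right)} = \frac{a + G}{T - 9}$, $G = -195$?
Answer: $- \frac{290534473}{79} \approx -3.6777 \cdot 10^{6}$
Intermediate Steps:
$O{\left(a,T \right)} = \frac{-195 + a}{-9 + T}$ ($O{\left(a,T \right)} = \frac{a - 195}{T - 9} = \frac{-195 + a}{-9 + T}$)
$O{\left(-31,88 \right)} \left(-83\right) - 3677889 = \frac{-195 - 31}{-9 + 88} \left(-83\right) - 3677889 = \frac{1}{79} \left(-226\right) \left(-83\right) - 3677889 = \left(- \frac{226}{79}\right) \left(-83\right) - 3677889 = \frac{18758}{79} - 3677889 = - \frac{290534473}{79}$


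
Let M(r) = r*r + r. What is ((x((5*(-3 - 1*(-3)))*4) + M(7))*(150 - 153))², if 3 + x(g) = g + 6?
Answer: 31329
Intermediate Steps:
M(r) = r + r² (M(r) = r² + r = r + r²)
x(g) = 3 + g (x(g) = -3 + (g + 6) = -3 + (6 + g) = 3 + g)
((x((5*(-3 - 1*(-3)))*4) + M(7))*(150 - 153))² = (((3 + (5*(-3 - 1*(-3)))*4) + 7*(1 + 7))*(150 - 153))² = (((3 + (5*(-3 + 3))*4) + 7*8)*(-3))² = (((3 + (5*0)*4) + 56)*(-3))² = (((3 + 0*4) + 56)*(-3))² = (((3 + 0) + 56)*(-3))² = ((3 + 56)*(-3))² = (59*(-3))² = (-177)² = 31329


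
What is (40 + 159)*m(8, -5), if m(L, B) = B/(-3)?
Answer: 995/3 ≈ 331.67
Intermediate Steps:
m(L, B) = -B/3 (m(L, B) = B*(-⅓) = -B/3)
(40 + 159)*m(8, -5) = (40 + 159)*(-⅓*(-5)) = 199*(5/3) = 995/3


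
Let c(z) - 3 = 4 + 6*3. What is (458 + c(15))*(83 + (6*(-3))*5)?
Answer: -3381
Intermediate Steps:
c(z) = 25 (c(z) = 3 + (4 + 6*3) = 3 + (4 + 18) = 3 + 22 = 25)
(458 + c(15))*(83 + (6*(-3))*5) = (458 + 25)*(83 + (6*(-3))*5) = 483*(83 - 18*5) = 483*(83 - 90) = 483*(-7) = -3381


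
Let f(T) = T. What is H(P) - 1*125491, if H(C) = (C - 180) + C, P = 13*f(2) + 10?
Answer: -125599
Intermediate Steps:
P = 36 (P = 13*2 + 10 = 26 + 10 = 36)
H(C) = -180 + 2*C (H(C) = (-180 + C) + C = -180 + 2*C)
H(P) - 1*125491 = (-180 + 2*36) - 1*125491 = (-180 + 72) - 125491 = -108 - 125491 = -125599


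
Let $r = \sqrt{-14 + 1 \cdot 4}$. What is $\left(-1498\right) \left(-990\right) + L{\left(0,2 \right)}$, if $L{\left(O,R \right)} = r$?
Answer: $1483020 + i \sqrt{10} \approx 1.483 \cdot 10^{6} + 3.1623 i$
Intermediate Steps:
$r = i \sqrt{10}$ ($r = \sqrt{-14 + 4} = \sqrt{-10} = i \sqrt{10} \approx 3.1623 i$)
$L{\left(O,R \right)} = i \sqrt{10}$
$\left(-1498\right) \left(-990\right) + L{\left(0,2 \right)} = \left(-1498\right) \left(-990\right) + i \sqrt{10} = 1483020 + i \sqrt{10}$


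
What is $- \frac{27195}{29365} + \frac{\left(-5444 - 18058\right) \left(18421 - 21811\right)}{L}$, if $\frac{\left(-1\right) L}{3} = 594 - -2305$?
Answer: $- \frac{22283793663}{2432261} \approx -9161.8$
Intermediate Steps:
$L = -8697$ ($L = - 3 \left(594 - -2305\right) = - 3 \left(594 + 2305\right) = \left(-3\right) 2899 = -8697$)
$- \frac{27195}{29365} + \frac{\left(-5444 - 18058\right) \left(18421 - 21811\right)}{L} = - \frac{27195}{29365} + \frac{\left(-5444 - 18058\right) \left(18421 - 21811\right)}{-8697} = \left(-27195\right) \frac{1}{29365} + \left(-23502\right) \left(-3390\right) \left(- \frac{1}{8697}\right) = - \frac{777}{839} + 79671780 \left(- \frac{1}{8697}\right) = - \frac{777}{839} - \frac{26557260}{2899} = - \frac{22283793663}{2432261}$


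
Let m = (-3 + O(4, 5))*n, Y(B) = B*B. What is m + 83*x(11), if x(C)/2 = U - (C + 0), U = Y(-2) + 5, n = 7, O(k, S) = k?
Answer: -325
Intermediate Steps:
Y(B) = B**2
U = 9 (U = (-2)**2 + 5 = 4 + 5 = 9)
m = 7 (m = (-3 + 4)*7 = 1*7 = 7)
x(C) = 18 - 2*C (x(C) = 2*(9 - (C + 0)) = 2*(9 - C) = 18 - 2*C)
m + 83*x(11) = 7 + 83*(18 - 2*11) = 7 + 83*(18 - 22) = 7 + 83*(-4) = 7 - 332 = -325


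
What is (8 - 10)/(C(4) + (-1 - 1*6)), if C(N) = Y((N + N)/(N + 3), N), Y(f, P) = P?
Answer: 2/3 ≈ 0.66667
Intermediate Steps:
C(N) = N
(8 - 10)/(C(4) + (-1 - 1*6)) = (8 - 10)/(4 + (-1 - 1*6)) = -2/(4 + (-1 - 6)) = -2/(4 - 7) = -2/(-3) = -2*(-1/3) = 2/3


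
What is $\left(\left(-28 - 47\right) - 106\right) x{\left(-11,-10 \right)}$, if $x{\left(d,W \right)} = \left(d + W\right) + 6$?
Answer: $2715$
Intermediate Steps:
$x{\left(d,W \right)} = 6 + W + d$ ($x{\left(d,W \right)} = \left(W + d\right) + 6 = 6 + W + d$)
$\left(\left(-28 - 47\right) - 106\right) x{\left(-11,-10 \right)} = \left(\left(-28 - 47\right) - 106\right) \left(6 - 10 - 11\right) = \left(\left(-28 - 47\right) - 106\right) \left(-15\right) = \left(-75 - 106\right) \left(-15\right) = \left(-181\right) \left(-15\right) = 2715$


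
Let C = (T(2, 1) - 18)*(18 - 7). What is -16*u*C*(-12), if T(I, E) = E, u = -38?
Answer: 1364352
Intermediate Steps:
C = -187 (C = (1 - 18)*(18 - 7) = -17*11 = -187)
-16*u*C*(-12) = -16*(-38*(-187))*(-12) = -113696*(-12) = -16*(-85272) = 1364352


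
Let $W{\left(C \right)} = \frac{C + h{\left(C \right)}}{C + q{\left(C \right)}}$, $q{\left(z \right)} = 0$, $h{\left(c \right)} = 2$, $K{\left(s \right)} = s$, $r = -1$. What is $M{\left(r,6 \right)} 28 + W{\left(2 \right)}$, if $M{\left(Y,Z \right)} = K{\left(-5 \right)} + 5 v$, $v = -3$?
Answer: $-558$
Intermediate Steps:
$W{\left(C \right)} = \frac{2 + C}{C}$ ($W{\left(C \right)} = \frac{C + 2}{C + 0} = \frac{2 + C}{C}$)
$M{\left(Y,Z \right)} = -20$ ($M{\left(Y,Z \right)} = -5 + 5 \left(-3\right) = -5 - 15 = -20$)
$M{\left(r,6 \right)} 28 + W{\left(2 \right)} = \left(-20\right) 28 + \frac{2 + 2}{2} = -560 + \frac{1}{2} \cdot 4 = -560 + 2 = -558$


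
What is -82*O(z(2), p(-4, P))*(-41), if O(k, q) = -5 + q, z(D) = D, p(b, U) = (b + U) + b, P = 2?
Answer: -36982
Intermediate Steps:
p(b, U) = U + 2*b (p(b, U) = (U + b) + b = U + 2*b)
-82*O(z(2), p(-4, P))*(-41) = -82*(-5 + (2 + 2*(-4)))*(-41) = -82*(-5 + (2 - 8))*(-41) = -82*(-5 - 6)*(-41) = -82*(-11)*(-41) = 902*(-41) = -36982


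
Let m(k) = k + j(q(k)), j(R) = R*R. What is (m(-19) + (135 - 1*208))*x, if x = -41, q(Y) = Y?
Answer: -11029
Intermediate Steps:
j(R) = R²
m(k) = k + k²
(m(-19) + (135 - 1*208))*x = (-19*(1 - 19) + (135 - 1*208))*(-41) = (-19*(-18) + (135 - 208))*(-41) = (342 - 73)*(-41) = 269*(-41) = -11029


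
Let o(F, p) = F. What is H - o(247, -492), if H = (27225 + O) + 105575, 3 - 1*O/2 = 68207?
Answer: -3855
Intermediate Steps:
O = -136408 (O = 6 - 2*68207 = 6 - 136414 = -136408)
H = -3608 (H = (27225 - 136408) + 105575 = -109183 + 105575 = -3608)
H - o(247, -492) = -3608 - 1*247 = -3608 - 247 = -3855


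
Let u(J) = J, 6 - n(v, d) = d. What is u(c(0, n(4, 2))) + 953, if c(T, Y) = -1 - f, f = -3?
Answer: 955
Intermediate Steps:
n(v, d) = 6 - d
c(T, Y) = 2 (c(T, Y) = -1 - 1*(-3) = -1 + 3 = 2)
u(c(0, n(4, 2))) + 953 = 2 + 953 = 955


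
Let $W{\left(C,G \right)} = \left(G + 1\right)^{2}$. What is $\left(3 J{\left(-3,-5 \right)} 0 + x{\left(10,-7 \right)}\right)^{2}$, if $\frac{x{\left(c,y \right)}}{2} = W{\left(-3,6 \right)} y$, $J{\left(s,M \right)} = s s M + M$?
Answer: $470596$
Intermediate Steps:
$J{\left(s,M \right)} = M + M s^{2}$ ($J{\left(s,M \right)} = s^{2} M + M = M s^{2} + M = M + M s^{2}$)
$W{\left(C,G \right)} = \left(1 + G\right)^{2}$
$x{\left(c,y \right)} = 98 y$ ($x{\left(c,y \right)} = 2 \left(1 + 6\right)^{2} y = 2 \cdot 7^{2} y = 2 \cdot 49 y = 98 y$)
$\left(3 J{\left(-3,-5 \right)} 0 + x{\left(10,-7 \right)}\right)^{2} = \left(3 \left(- 5 \left(1 + \left(-3\right)^{2}\right)\right) 0 + 98 \left(-7\right)\right)^{2} = \left(3 \left(- 5 \left(1 + 9\right)\right) 0 - 686\right)^{2} = \left(3 \left(\left(-5\right) 10\right) 0 - 686\right)^{2} = \left(3 \left(-50\right) 0 - 686\right)^{2} = \left(\left(-150\right) 0 - 686\right)^{2} = \left(0 - 686\right)^{2} = \left(-686\right)^{2} = 470596$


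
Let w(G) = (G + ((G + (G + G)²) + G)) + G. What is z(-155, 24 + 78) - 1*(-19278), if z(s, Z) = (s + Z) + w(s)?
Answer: 114705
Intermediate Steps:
w(G) = 4*G + 4*G² (w(G) = (G + ((G + (2*G)²) + G)) + G = (G + ((G + 4*G²) + G)) + G = (G + (2*G + 4*G²)) + G = (3*G + 4*G²) + G = 4*G + 4*G²)
z(s, Z) = Z + s + 4*s*(1 + s) (z(s, Z) = (s + Z) + 4*s*(1 + s) = (Z + s) + 4*s*(1 + s) = Z + s + 4*s*(1 + s))
z(-155, 24 + 78) - 1*(-19278) = ((24 + 78) - 155 + 4*(-155)*(1 - 155)) - 1*(-19278) = (102 - 155 + 4*(-155)*(-154)) + 19278 = (102 - 155 + 95480) + 19278 = 95427 + 19278 = 114705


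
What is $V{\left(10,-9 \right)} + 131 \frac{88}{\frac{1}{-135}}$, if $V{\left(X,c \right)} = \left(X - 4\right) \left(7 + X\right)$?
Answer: $-1556178$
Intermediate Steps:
$V{\left(X,c \right)} = \left(-4 + X\right) \left(7 + X\right)$
$V{\left(10,-9 \right)} + 131 \frac{88}{\frac{1}{-135}} = \left(-28 + 10^{2} + 3 \cdot 10\right) + 131 \frac{88}{\frac{1}{-135}} = \left(-28 + 100 + 30\right) + 131 \frac{88}{- \frac{1}{135}} = 102 + 131 \cdot 88 \left(-135\right) = 102 + 131 \left(-11880\right) = 102 - 1556280 = -1556178$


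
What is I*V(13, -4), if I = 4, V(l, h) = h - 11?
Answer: -60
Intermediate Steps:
V(l, h) = -11 + h
I*V(13, -4) = 4*(-11 - 4) = 4*(-15) = -60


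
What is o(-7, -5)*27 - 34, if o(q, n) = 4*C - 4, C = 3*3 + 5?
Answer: 1370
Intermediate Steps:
C = 14 (C = 9 + 5 = 14)
o(q, n) = 52 (o(q, n) = 4*14 - 4 = 56 - 4 = 52)
o(-7, -5)*27 - 34 = 52*27 - 34 = 1404 - 34 = 1370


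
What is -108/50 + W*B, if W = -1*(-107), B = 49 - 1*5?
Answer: 117646/25 ≈ 4705.8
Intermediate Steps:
B = 44 (B = 49 - 5 = 44)
W = 107
-108/50 + W*B = -108/50 + 107*44 = -108*1/50 + 4708 = -54/25 + 4708 = 117646/25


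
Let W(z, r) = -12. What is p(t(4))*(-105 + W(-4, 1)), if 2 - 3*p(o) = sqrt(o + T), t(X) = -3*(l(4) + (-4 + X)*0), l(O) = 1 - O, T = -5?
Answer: 0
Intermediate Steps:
t(X) = 9 (t(X) = -3*((1 - 1*4) + (-4 + X)*0) = -3*((1 - 4) + 0) = -3*(-3 + 0) = -3*(-3) = 9)
p(o) = 2/3 - sqrt(-5 + o)/3 (p(o) = 2/3 - sqrt(o - 5)/3 = 2/3 - sqrt(-5 + o)/3)
p(t(4))*(-105 + W(-4, 1)) = (2/3 - sqrt(-5 + 9)/3)*(-105 - 12) = (2/3 - sqrt(4)/3)*(-117) = (2/3 - 1/3*2)*(-117) = (2/3 - 2/3)*(-117) = 0*(-117) = 0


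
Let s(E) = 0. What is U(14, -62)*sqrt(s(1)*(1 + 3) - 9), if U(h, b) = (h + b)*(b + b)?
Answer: 17856*I ≈ 17856.0*I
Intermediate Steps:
U(h, b) = 2*b*(b + h) (U(h, b) = (b + h)*(2*b) = 2*b*(b + h))
U(14, -62)*sqrt(s(1)*(1 + 3) - 9) = (2*(-62)*(-62 + 14))*sqrt(0*(1 + 3) - 9) = (2*(-62)*(-48))*sqrt(0*4 - 9) = 5952*sqrt(0 - 9) = 5952*sqrt(-9) = 5952*(3*I) = 17856*I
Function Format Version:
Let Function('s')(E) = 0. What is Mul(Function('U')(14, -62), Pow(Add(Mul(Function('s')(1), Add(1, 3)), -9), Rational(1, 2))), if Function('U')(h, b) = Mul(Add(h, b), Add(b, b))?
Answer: Mul(17856, I) ≈ Mul(17856., I)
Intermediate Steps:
Function('U')(h, b) = Mul(2, b, Add(b, h)) (Function('U')(h, b) = Mul(Add(b, h), Mul(2, b)) = Mul(2, b, Add(b, h)))
Mul(Function('U')(14, -62), Pow(Add(Mul(Function('s')(1), Add(1, 3)), -9), Rational(1, 2))) = Mul(Mul(2, -62, Add(-62, 14)), Pow(Add(Mul(0, Add(1, 3)), -9), Rational(1, 2))) = Mul(Mul(2, -62, -48), Pow(Add(Mul(0, 4), -9), Rational(1, 2))) = Mul(5952, Pow(Add(0, -9), Rational(1, 2))) = Mul(5952, Pow(-9, Rational(1, 2))) = Mul(5952, Mul(3, I)) = Mul(17856, I)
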